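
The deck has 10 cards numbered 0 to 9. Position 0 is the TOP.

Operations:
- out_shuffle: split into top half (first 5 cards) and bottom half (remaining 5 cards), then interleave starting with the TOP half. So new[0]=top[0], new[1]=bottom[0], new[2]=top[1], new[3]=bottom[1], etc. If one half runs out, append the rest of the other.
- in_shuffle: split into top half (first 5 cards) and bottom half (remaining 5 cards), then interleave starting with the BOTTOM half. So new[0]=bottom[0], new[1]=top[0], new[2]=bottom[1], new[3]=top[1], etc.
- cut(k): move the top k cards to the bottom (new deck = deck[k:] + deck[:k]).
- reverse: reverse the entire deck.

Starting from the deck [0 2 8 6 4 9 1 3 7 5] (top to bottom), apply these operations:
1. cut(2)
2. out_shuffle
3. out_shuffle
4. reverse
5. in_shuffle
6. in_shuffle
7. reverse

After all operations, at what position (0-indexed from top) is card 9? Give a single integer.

Answer: 4

Derivation:
After op 1 (cut(2)): [8 6 4 9 1 3 7 5 0 2]
After op 2 (out_shuffle): [8 3 6 7 4 5 9 0 1 2]
After op 3 (out_shuffle): [8 5 3 9 6 0 7 1 4 2]
After op 4 (reverse): [2 4 1 7 0 6 9 3 5 8]
After op 5 (in_shuffle): [6 2 9 4 3 1 5 7 8 0]
After op 6 (in_shuffle): [1 6 5 2 7 9 8 4 0 3]
After op 7 (reverse): [3 0 4 8 9 7 2 5 6 1]
Card 9 is at position 4.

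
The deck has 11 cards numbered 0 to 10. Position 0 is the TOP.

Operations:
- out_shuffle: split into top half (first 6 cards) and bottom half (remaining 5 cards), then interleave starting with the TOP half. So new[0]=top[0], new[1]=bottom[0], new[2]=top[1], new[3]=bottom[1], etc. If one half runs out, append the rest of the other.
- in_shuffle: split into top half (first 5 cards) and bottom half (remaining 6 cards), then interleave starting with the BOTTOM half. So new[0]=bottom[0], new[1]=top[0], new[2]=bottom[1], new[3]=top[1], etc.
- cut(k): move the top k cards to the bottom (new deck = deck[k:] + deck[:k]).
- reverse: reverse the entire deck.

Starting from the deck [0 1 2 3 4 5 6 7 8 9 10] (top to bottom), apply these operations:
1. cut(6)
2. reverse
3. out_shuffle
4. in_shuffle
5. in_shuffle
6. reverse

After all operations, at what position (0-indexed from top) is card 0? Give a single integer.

After op 1 (cut(6)): [6 7 8 9 10 0 1 2 3 4 5]
After op 2 (reverse): [5 4 3 2 1 0 10 9 8 7 6]
After op 3 (out_shuffle): [5 10 4 9 3 8 2 7 1 6 0]
After op 4 (in_shuffle): [8 5 2 10 7 4 1 9 6 3 0]
After op 5 (in_shuffle): [4 8 1 5 9 2 6 10 3 7 0]
After op 6 (reverse): [0 7 3 10 6 2 9 5 1 8 4]
Card 0 is at position 0.

Answer: 0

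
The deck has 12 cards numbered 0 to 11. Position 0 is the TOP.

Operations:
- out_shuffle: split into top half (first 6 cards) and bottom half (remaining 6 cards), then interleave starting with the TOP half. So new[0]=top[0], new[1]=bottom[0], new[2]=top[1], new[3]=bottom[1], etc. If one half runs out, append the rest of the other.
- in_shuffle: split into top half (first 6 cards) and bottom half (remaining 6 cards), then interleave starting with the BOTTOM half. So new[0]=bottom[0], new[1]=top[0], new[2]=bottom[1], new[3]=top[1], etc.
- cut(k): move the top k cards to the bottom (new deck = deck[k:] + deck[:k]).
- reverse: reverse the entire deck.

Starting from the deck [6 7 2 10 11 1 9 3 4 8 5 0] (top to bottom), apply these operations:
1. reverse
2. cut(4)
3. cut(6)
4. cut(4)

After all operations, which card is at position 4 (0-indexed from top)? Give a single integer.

Answer: 1

Derivation:
After op 1 (reverse): [0 5 8 4 3 9 1 11 10 2 7 6]
After op 2 (cut(4)): [3 9 1 11 10 2 7 6 0 5 8 4]
After op 3 (cut(6)): [7 6 0 5 8 4 3 9 1 11 10 2]
After op 4 (cut(4)): [8 4 3 9 1 11 10 2 7 6 0 5]
Position 4: card 1.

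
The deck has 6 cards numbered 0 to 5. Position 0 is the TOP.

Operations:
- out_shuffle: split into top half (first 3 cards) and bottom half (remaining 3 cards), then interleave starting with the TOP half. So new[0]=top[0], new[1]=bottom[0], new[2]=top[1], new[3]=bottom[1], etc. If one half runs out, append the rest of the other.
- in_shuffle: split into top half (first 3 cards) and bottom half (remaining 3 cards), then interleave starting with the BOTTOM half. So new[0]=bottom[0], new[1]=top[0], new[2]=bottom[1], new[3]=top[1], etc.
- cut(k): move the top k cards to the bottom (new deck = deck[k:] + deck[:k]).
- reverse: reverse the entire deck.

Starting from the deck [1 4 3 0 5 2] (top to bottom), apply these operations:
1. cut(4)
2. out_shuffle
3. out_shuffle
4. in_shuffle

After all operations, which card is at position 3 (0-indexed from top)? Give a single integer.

Answer: 3

Derivation:
After op 1 (cut(4)): [5 2 1 4 3 0]
After op 2 (out_shuffle): [5 4 2 3 1 0]
After op 3 (out_shuffle): [5 3 4 1 2 0]
After op 4 (in_shuffle): [1 5 2 3 0 4]
Position 3: card 3.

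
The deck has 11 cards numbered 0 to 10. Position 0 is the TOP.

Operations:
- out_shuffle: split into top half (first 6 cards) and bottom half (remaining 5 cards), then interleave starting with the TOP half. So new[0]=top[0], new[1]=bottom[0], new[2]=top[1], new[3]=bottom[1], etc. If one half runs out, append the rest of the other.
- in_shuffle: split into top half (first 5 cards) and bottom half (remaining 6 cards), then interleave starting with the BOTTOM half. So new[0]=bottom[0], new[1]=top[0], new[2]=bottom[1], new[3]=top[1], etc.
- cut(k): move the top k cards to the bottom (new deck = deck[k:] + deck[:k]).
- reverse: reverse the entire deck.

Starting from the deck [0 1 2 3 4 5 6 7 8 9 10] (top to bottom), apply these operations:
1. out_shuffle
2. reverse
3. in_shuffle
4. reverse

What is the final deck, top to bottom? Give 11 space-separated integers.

Answer: 0 3 6 9 1 4 7 10 2 5 8

Derivation:
After op 1 (out_shuffle): [0 6 1 7 2 8 3 9 4 10 5]
After op 2 (reverse): [5 10 4 9 3 8 2 7 1 6 0]
After op 3 (in_shuffle): [8 5 2 10 7 4 1 9 6 3 0]
After op 4 (reverse): [0 3 6 9 1 4 7 10 2 5 8]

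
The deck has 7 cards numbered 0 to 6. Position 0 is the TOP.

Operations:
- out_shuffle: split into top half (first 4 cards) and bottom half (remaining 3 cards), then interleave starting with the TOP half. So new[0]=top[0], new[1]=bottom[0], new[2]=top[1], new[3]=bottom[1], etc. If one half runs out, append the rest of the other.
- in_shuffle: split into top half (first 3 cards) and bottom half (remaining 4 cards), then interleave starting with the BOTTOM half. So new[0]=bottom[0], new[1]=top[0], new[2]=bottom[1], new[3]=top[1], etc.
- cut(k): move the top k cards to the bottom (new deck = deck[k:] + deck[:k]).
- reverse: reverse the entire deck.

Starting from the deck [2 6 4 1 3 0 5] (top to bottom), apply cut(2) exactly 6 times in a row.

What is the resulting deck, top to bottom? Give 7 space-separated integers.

After op 1 (cut(2)): [4 1 3 0 5 2 6]
After op 2 (cut(2)): [3 0 5 2 6 4 1]
After op 3 (cut(2)): [5 2 6 4 1 3 0]
After op 4 (cut(2)): [6 4 1 3 0 5 2]
After op 5 (cut(2)): [1 3 0 5 2 6 4]
After op 6 (cut(2)): [0 5 2 6 4 1 3]

Answer: 0 5 2 6 4 1 3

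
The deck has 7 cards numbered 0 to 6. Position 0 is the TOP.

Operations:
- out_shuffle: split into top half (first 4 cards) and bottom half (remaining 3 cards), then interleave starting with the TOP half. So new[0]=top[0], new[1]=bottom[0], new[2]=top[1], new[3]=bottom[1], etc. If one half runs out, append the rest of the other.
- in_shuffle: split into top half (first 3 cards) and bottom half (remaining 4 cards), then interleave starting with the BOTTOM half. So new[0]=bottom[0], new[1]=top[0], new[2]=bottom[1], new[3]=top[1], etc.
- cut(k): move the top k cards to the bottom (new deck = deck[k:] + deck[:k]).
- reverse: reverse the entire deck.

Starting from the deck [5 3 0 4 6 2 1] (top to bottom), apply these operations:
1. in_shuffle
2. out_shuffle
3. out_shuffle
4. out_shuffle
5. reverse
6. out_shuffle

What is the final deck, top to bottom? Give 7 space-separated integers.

Answer: 1 6 0 5 2 4 3

Derivation:
After op 1 (in_shuffle): [4 5 6 3 2 0 1]
After op 2 (out_shuffle): [4 2 5 0 6 1 3]
After op 3 (out_shuffle): [4 6 2 1 5 3 0]
After op 4 (out_shuffle): [4 5 6 3 2 0 1]
After op 5 (reverse): [1 0 2 3 6 5 4]
After op 6 (out_shuffle): [1 6 0 5 2 4 3]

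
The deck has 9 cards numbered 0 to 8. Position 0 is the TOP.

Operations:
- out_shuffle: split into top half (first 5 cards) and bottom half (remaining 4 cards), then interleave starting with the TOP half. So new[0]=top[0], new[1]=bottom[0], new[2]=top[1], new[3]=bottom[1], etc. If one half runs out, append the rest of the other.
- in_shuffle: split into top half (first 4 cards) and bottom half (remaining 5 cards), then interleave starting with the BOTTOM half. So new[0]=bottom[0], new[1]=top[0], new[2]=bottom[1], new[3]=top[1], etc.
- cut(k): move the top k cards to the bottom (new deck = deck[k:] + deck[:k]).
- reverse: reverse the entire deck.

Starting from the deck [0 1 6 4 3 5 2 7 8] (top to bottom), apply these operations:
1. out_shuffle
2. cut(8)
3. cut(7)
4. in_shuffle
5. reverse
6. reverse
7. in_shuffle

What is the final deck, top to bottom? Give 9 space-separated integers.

After op 1 (out_shuffle): [0 5 1 2 6 7 4 8 3]
After op 2 (cut(8)): [3 0 5 1 2 6 7 4 8]
After op 3 (cut(7)): [4 8 3 0 5 1 2 6 7]
After op 4 (in_shuffle): [5 4 1 8 2 3 6 0 7]
After op 5 (reverse): [7 0 6 3 2 8 1 4 5]
After op 6 (reverse): [5 4 1 8 2 3 6 0 7]
After op 7 (in_shuffle): [2 5 3 4 6 1 0 8 7]

Answer: 2 5 3 4 6 1 0 8 7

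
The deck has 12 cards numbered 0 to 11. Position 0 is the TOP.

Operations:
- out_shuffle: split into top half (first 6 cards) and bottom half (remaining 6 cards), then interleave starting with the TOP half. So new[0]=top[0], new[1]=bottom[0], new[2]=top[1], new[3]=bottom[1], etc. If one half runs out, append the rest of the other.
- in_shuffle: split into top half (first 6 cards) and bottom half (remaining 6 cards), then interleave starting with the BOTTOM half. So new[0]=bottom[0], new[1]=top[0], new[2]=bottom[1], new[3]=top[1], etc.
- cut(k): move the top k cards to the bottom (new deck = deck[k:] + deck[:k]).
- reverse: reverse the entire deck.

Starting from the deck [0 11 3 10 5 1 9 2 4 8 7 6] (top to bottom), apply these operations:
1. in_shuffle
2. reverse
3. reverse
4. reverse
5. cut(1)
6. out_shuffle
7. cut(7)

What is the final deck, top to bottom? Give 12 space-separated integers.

After op 1 (in_shuffle): [9 0 2 11 4 3 8 10 7 5 6 1]
After op 2 (reverse): [1 6 5 7 10 8 3 4 11 2 0 9]
After op 3 (reverse): [9 0 2 11 4 3 8 10 7 5 6 1]
After op 4 (reverse): [1 6 5 7 10 8 3 4 11 2 0 9]
After op 5 (cut(1)): [6 5 7 10 8 3 4 11 2 0 9 1]
After op 6 (out_shuffle): [6 4 5 11 7 2 10 0 8 9 3 1]
After op 7 (cut(7)): [0 8 9 3 1 6 4 5 11 7 2 10]

Answer: 0 8 9 3 1 6 4 5 11 7 2 10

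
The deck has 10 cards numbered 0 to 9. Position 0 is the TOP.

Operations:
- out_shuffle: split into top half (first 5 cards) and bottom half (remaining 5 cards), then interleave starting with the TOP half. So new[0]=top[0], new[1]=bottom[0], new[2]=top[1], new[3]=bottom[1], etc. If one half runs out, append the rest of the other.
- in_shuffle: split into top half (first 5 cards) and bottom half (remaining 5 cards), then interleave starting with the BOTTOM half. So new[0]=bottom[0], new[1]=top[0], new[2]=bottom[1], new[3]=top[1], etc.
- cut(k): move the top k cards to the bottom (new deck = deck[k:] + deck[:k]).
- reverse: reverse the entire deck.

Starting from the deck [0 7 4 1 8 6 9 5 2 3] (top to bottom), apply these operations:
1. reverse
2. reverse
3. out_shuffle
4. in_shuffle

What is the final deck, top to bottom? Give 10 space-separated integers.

Answer: 5 0 1 6 2 7 8 9 3 4

Derivation:
After op 1 (reverse): [3 2 5 9 6 8 1 4 7 0]
After op 2 (reverse): [0 7 4 1 8 6 9 5 2 3]
After op 3 (out_shuffle): [0 6 7 9 4 5 1 2 8 3]
After op 4 (in_shuffle): [5 0 1 6 2 7 8 9 3 4]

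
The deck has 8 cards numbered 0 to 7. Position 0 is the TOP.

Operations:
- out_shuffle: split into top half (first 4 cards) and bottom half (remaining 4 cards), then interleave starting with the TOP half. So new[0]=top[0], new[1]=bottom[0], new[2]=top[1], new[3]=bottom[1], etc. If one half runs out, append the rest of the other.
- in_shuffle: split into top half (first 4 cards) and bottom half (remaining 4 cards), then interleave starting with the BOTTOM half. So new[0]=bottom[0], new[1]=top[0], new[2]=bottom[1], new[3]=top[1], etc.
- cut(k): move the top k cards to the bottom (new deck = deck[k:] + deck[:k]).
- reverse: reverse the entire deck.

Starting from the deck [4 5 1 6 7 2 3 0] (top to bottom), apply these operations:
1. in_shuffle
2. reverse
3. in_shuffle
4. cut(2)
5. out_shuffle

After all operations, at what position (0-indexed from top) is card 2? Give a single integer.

After op 1 (in_shuffle): [7 4 2 5 3 1 0 6]
After op 2 (reverse): [6 0 1 3 5 2 4 7]
After op 3 (in_shuffle): [5 6 2 0 4 1 7 3]
After op 4 (cut(2)): [2 0 4 1 7 3 5 6]
After op 5 (out_shuffle): [2 7 0 3 4 5 1 6]
Card 2 is at position 0.

Answer: 0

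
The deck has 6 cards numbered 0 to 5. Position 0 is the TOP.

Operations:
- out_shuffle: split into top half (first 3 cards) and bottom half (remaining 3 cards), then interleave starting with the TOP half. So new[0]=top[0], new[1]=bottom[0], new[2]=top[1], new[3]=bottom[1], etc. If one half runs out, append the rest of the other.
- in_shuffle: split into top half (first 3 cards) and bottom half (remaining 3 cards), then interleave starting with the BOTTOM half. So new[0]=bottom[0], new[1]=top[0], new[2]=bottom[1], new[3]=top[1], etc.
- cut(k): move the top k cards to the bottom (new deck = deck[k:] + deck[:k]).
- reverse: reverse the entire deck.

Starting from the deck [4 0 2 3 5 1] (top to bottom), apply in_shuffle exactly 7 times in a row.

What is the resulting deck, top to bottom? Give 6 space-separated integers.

Answer: 3 4 5 0 1 2

Derivation:
After op 1 (in_shuffle): [3 4 5 0 1 2]
After op 2 (in_shuffle): [0 3 1 4 2 5]
After op 3 (in_shuffle): [4 0 2 3 5 1]
After op 4 (in_shuffle): [3 4 5 0 1 2]
After op 5 (in_shuffle): [0 3 1 4 2 5]
After op 6 (in_shuffle): [4 0 2 3 5 1]
After op 7 (in_shuffle): [3 4 5 0 1 2]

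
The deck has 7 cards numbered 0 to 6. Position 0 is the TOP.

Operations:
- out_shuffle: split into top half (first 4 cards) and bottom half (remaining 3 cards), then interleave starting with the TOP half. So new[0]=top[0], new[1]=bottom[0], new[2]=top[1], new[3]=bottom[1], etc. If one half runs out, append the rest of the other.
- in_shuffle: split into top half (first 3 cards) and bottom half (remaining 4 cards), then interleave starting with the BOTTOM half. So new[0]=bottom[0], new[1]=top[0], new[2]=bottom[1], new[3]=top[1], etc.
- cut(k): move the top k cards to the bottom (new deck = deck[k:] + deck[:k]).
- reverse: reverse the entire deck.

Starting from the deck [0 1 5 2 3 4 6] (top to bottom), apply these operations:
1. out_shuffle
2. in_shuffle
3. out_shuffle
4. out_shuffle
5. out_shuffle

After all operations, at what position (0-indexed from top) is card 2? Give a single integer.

After op 1 (out_shuffle): [0 3 1 4 5 6 2]
After op 2 (in_shuffle): [4 0 5 3 6 1 2]
After op 3 (out_shuffle): [4 6 0 1 5 2 3]
After op 4 (out_shuffle): [4 5 6 2 0 3 1]
After op 5 (out_shuffle): [4 0 5 3 6 1 2]
Card 2 is at position 6.

Answer: 6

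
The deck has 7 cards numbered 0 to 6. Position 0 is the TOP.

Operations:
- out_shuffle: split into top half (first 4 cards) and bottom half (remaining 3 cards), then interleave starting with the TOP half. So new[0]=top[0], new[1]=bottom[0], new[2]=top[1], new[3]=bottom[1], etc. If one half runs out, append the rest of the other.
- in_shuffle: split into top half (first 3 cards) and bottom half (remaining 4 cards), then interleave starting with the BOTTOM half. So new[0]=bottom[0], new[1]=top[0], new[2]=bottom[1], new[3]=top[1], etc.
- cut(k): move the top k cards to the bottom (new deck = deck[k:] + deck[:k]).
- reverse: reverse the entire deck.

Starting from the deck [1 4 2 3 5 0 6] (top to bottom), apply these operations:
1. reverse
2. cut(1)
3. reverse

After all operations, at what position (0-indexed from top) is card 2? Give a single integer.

Answer: 3

Derivation:
After op 1 (reverse): [6 0 5 3 2 4 1]
After op 2 (cut(1)): [0 5 3 2 4 1 6]
After op 3 (reverse): [6 1 4 2 3 5 0]
Card 2 is at position 3.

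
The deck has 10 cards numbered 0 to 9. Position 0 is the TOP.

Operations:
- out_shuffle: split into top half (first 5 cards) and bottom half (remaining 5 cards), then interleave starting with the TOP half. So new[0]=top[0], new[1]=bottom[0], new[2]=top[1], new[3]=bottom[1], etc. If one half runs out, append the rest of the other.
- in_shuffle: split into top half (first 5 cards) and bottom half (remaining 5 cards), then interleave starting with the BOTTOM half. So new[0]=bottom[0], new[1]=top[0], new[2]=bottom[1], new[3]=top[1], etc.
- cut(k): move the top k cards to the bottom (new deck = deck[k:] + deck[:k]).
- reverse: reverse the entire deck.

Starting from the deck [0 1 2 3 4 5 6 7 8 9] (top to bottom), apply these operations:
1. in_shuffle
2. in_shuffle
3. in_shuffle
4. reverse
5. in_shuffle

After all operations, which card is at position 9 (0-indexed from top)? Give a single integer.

After op 1 (in_shuffle): [5 0 6 1 7 2 8 3 9 4]
After op 2 (in_shuffle): [2 5 8 0 3 6 9 1 4 7]
After op 3 (in_shuffle): [6 2 9 5 1 8 4 0 7 3]
After op 4 (reverse): [3 7 0 4 8 1 5 9 2 6]
After op 5 (in_shuffle): [1 3 5 7 9 0 2 4 6 8]
Position 9: card 8.

Answer: 8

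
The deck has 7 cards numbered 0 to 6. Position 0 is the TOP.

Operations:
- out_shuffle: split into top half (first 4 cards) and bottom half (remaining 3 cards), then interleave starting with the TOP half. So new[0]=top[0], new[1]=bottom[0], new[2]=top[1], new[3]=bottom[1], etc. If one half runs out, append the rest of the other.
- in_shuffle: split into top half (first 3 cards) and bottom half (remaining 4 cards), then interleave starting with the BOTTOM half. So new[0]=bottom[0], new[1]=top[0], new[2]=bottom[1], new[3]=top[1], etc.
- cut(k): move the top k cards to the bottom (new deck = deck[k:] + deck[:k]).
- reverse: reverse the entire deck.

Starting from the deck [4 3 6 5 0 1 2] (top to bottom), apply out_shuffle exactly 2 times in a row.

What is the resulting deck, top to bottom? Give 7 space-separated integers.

After op 1 (out_shuffle): [4 0 3 1 6 2 5]
After op 2 (out_shuffle): [4 6 0 2 3 5 1]

Answer: 4 6 0 2 3 5 1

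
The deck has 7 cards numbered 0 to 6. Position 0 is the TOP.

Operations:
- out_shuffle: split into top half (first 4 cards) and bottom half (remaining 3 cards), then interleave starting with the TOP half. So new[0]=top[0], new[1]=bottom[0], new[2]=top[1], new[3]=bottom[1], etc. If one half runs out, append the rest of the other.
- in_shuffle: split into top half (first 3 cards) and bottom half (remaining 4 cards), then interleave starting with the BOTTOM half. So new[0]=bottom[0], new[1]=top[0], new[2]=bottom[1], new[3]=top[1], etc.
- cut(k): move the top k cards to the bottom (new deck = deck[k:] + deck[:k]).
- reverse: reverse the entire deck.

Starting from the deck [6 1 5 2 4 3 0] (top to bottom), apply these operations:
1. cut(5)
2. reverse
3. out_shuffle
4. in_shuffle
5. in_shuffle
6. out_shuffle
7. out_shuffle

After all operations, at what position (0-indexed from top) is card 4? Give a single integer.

Answer: 5

Derivation:
After op 1 (cut(5)): [3 0 6 1 5 2 4]
After op 2 (reverse): [4 2 5 1 6 0 3]
After op 3 (out_shuffle): [4 6 2 0 5 3 1]
After op 4 (in_shuffle): [0 4 5 6 3 2 1]
After op 5 (in_shuffle): [6 0 3 4 2 5 1]
After op 6 (out_shuffle): [6 2 0 5 3 1 4]
After op 7 (out_shuffle): [6 3 2 1 0 4 5]
Card 4 is at position 5.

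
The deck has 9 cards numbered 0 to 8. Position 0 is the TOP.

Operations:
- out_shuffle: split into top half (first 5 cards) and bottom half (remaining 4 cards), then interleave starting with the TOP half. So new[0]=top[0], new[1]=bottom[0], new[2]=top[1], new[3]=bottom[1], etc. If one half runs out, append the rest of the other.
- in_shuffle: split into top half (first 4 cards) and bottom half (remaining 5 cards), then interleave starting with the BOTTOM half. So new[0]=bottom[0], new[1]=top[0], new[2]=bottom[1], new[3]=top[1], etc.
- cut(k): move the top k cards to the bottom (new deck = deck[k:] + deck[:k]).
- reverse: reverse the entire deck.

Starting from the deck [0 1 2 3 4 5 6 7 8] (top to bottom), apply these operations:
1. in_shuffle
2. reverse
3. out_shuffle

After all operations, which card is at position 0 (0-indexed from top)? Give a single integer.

After op 1 (in_shuffle): [4 0 5 1 6 2 7 3 8]
After op 2 (reverse): [8 3 7 2 6 1 5 0 4]
After op 3 (out_shuffle): [8 1 3 5 7 0 2 4 6]
Position 0: card 8.

Answer: 8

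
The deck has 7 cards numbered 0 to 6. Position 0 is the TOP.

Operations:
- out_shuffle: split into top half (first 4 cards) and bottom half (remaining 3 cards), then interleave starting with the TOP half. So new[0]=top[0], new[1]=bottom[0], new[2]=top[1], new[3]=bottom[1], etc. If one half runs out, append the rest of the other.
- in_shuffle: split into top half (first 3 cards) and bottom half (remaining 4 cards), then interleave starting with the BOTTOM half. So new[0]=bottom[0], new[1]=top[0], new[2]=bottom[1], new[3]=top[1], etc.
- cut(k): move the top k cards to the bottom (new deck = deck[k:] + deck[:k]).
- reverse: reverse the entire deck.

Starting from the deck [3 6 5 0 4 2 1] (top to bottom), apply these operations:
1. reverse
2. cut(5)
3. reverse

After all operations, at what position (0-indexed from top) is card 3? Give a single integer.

After op 1 (reverse): [1 2 4 0 5 6 3]
After op 2 (cut(5)): [6 3 1 2 4 0 5]
After op 3 (reverse): [5 0 4 2 1 3 6]
Card 3 is at position 5.

Answer: 5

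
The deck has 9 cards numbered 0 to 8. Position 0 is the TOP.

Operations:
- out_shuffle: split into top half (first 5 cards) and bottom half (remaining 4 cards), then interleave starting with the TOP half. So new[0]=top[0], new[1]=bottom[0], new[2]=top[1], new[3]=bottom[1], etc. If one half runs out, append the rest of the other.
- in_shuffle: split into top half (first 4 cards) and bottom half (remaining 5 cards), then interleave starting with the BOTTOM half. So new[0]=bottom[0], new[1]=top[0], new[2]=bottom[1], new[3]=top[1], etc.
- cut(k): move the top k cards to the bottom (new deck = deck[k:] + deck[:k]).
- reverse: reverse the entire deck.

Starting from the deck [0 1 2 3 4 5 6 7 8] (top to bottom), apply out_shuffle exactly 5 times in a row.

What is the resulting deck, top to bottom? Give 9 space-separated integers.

Answer: 0 2 4 6 8 1 3 5 7

Derivation:
After op 1 (out_shuffle): [0 5 1 6 2 7 3 8 4]
After op 2 (out_shuffle): [0 7 5 3 1 8 6 4 2]
After op 3 (out_shuffle): [0 8 7 6 5 4 3 2 1]
After op 4 (out_shuffle): [0 4 8 3 7 2 6 1 5]
After op 5 (out_shuffle): [0 2 4 6 8 1 3 5 7]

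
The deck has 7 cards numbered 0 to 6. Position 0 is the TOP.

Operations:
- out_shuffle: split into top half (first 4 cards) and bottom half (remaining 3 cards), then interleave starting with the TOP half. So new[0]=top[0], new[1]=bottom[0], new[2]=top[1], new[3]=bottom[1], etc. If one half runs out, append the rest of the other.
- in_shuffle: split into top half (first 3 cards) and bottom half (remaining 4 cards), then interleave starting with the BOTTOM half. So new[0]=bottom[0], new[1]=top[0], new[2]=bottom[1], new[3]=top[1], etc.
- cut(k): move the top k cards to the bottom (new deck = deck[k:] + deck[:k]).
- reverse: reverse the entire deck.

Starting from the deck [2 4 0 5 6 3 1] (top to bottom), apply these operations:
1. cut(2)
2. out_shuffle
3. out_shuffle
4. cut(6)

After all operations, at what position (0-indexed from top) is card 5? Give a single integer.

Answer: 5

Derivation:
After op 1 (cut(2)): [0 5 6 3 1 2 4]
After op 2 (out_shuffle): [0 1 5 2 6 4 3]
After op 3 (out_shuffle): [0 6 1 4 5 3 2]
After op 4 (cut(6)): [2 0 6 1 4 5 3]
Card 5 is at position 5.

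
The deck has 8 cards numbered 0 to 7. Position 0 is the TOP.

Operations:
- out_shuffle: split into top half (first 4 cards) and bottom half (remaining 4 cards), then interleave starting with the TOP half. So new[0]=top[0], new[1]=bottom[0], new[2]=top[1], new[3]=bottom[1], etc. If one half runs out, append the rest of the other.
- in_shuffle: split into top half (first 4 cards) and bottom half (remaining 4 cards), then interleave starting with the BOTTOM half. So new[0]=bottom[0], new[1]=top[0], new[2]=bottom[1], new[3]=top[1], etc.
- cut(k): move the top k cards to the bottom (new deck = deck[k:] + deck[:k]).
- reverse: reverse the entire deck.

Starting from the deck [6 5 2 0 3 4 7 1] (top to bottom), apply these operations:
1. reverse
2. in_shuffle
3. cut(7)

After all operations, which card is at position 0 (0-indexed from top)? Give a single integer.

Answer: 3

Derivation:
After op 1 (reverse): [1 7 4 3 0 2 5 6]
After op 2 (in_shuffle): [0 1 2 7 5 4 6 3]
After op 3 (cut(7)): [3 0 1 2 7 5 4 6]
Position 0: card 3.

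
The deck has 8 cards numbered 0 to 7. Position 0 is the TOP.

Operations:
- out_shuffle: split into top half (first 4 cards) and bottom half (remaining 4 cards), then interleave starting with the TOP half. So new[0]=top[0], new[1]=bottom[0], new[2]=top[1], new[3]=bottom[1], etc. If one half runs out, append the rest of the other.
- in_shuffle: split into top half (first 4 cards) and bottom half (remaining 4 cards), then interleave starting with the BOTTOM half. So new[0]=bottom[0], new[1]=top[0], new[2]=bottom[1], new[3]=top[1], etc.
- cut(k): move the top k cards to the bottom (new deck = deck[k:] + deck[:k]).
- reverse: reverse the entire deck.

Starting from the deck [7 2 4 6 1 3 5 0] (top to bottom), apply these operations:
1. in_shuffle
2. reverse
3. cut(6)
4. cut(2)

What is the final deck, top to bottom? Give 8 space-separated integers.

After op 1 (in_shuffle): [1 7 3 2 5 4 0 6]
After op 2 (reverse): [6 0 4 5 2 3 7 1]
After op 3 (cut(6)): [7 1 6 0 4 5 2 3]
After op 4 (cut(2)): [6 0 4 5 2 3 7 1]

Answer: 6 0 4 5 2 3 7 1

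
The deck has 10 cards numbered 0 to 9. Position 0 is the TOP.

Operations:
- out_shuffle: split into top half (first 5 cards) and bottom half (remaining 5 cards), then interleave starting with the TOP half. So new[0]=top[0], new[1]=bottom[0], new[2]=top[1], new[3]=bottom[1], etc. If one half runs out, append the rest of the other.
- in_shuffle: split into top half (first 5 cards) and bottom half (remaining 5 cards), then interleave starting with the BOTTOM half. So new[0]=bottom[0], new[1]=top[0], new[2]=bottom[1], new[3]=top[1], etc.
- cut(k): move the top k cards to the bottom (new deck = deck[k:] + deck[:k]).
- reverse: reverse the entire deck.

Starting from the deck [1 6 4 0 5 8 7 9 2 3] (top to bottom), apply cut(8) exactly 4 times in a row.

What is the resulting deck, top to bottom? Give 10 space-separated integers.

Answer: 4 0 5 8 7 9 2 3 1 6

Derivation:
After op 1 (cut(8)): [2 3 1 6 4 0 5 8 7 9]
After op 2 (cut(8)): [7 9 2 3 1 6 4 0 5 8]
After op 3 (cut(8)): [5 8 7 9 2 3 1 6 4 0]
After op 4 (cut(8)): [4 0 5 8 7 9 2 3 1 6]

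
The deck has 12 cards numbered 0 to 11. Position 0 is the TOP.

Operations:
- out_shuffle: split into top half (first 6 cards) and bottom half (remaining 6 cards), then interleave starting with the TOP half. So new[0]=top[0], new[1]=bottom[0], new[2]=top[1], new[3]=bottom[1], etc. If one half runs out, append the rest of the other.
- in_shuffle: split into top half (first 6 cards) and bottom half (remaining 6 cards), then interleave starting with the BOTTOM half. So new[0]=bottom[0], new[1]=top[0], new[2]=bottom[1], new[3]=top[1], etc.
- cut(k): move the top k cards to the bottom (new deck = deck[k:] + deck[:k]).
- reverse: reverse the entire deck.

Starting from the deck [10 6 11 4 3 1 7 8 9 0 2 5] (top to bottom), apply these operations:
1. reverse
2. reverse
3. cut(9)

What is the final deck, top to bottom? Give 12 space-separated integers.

Answer: 0 2 5 10 6 11 4 3 1 7 8 9

Derivation:
After op 1 (reverse): [5 2 0 9 8 7 1 3 4 11 6 10]
After op 2 (reverse): [10 6 11 4 3 1 7 8 9 0 2 5]
After op 3 (cut(9)): [0 2 5 10 6 11 4 3 1 7 8 9]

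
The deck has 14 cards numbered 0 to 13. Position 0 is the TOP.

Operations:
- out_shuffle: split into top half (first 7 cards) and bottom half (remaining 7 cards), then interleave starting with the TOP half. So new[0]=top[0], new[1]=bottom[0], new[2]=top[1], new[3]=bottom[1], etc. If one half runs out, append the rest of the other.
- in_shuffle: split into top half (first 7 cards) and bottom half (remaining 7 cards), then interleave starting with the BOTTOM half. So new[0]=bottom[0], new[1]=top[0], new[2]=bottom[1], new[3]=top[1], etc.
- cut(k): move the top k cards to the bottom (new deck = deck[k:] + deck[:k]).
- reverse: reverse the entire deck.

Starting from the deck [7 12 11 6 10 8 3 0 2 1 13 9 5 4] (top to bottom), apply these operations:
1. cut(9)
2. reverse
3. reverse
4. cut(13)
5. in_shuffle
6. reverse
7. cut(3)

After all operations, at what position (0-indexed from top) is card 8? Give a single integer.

Answer: 2

Derivation:
After op 1 (cut(9)): [1 13 9 5 4 7 12 11 6 10 8 3 0 2]
After op 2 (reverse): [2 0 3 8 10 6 11 12 7 4 5 9 13 1]
After op 3 (reverse): [1 13 9 5 4 7 12 11 6 10 8 3 0 2]
After op 4 (cut(13)): [2 1 13 9 5 4 7 12 11 6 10 8 3 0]
After op 5 (in_shuffle): [12 2 11 1 6 13 10 9 8 5 3 4 0 7]
After op 6 (reverse): [7 0 4 3 5 8 9 10 13 6 1 11 2 12]
After op 7 (cut(3)): [3 5 8 9 10 13 6 1 11 2 12 7 0 4]
Card 8 is at position 2.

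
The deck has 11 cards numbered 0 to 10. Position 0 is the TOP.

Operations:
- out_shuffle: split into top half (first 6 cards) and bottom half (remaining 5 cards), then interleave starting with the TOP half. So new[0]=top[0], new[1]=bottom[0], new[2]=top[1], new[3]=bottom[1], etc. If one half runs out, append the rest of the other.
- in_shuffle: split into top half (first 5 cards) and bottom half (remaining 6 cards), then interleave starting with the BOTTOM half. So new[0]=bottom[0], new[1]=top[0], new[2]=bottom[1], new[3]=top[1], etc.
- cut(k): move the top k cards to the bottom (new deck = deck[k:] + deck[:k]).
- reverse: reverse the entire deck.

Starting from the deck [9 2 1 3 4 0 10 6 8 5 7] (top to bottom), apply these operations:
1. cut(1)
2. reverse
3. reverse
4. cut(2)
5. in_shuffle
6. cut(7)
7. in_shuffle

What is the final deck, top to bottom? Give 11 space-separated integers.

Answer: 3 10 5 2 4 6 7 1 0 8 9

Derivation:
After op 1 (cut(1)): [2 1 3 4 0 10 6 8 5 7 9]
After op 2 (reverse): [9 7 5 8 6 10 0 4 3 1 2]
After op 3 (reverse): [2 1 3 4 0 10 6 8 5 7 9]
After op 4 (cut(2)): [3 4 0 10 6 8 5 7 9 2 1]
After op 5 (in_shuffle): [8 3 5 4 7 0 9 10 2 6 1]
After op 6 (cut(7)): [10 2 6 1 8 3 5 4 7 0 9]
After op 7 (in_shuffle): [3 10 5 2 4 6 7 1 0 8 9]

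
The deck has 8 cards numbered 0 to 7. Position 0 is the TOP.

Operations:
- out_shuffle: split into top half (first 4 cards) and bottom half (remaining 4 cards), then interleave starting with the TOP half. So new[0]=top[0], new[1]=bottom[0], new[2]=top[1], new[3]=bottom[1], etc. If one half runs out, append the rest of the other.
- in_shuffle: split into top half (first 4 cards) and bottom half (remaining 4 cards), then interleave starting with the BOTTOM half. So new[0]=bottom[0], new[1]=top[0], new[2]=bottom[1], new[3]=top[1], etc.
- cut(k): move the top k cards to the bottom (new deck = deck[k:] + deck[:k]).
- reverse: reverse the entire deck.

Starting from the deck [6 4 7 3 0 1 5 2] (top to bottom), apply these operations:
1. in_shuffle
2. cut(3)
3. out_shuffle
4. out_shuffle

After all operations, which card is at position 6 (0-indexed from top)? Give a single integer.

After op 1 (in_shuffle): [0 6 1 4 5 7 2 3]
After op 2 (cut(3)): [4 5 7 2 3 0 6 1]
After op 3 (out_shuffle): [4 3 5 0 7 6 2 1]
After op 4 (out_shuffle): [4 7 3 6 5 2 0 1]
Position 6: card 0.

Answer: 0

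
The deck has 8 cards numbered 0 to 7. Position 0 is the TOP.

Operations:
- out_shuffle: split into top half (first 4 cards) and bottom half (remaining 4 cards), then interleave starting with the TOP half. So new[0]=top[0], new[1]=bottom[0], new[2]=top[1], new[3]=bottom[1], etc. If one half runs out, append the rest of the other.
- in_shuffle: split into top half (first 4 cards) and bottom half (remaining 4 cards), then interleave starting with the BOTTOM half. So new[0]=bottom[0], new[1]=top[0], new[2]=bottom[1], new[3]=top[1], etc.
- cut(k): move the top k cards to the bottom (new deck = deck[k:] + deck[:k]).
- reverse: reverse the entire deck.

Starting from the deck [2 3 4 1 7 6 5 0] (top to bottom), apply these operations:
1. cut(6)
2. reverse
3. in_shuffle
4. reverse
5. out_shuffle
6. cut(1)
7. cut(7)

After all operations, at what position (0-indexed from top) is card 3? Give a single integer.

Answer: 7

Derivation:
After op 1 (cut(6)): [5 0 2 3 4 1 7 6]
After op 2 (reverse): [6 7 1 4 3 2 0 5]
After op 3 (in_shuffle): [3 6 2 7 0 1 5 4]
After op 4 (reverse): [4 5 1 0 7 2 6 3]
After op 5 (out_shuffle): [4 7 5 2 1 6 0 3]
After op 6 (cut(1)): [7 5 2 1 6 0 3 4]
After op 7 (cut(7)): [4 7 5 2 1 6 0 3]
Card 3 is at position 7.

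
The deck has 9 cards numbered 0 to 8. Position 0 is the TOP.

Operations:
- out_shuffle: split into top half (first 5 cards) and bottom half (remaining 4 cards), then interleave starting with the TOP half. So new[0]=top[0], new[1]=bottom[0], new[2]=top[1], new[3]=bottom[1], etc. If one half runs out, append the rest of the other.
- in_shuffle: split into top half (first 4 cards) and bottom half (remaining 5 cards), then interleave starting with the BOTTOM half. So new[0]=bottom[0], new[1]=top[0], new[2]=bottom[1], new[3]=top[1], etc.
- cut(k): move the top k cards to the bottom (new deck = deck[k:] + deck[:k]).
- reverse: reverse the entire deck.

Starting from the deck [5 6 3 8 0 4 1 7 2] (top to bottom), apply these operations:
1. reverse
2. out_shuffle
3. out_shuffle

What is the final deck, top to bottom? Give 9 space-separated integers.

After op 1 (reverse): [2 7 1 4 0 8 3 6 5]
After op 2 (out_shuffle): [2 8 7 3 1 6 4 5 0]
After op 3 (out_shuffle): [2 6 8 4 7 5 3 0 1]

Answer: 2 6 8 4 7 5 3 0 1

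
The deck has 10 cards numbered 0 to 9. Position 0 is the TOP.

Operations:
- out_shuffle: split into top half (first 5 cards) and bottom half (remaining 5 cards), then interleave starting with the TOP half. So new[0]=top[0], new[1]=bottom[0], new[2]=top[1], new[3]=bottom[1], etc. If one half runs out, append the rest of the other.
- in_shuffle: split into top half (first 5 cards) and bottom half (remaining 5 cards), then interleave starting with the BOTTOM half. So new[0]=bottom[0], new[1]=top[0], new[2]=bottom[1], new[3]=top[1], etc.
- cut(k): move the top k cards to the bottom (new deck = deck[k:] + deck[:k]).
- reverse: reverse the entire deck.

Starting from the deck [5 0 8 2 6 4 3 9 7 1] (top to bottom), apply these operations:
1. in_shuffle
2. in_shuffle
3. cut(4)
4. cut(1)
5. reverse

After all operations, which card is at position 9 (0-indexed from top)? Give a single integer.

Answer: 3

Derivation:
After op 1 (in_shuffle): [4 5 3 0 9 8 7 2 1 6]
After op 2 (in_shuffle): [8 4 7 5 2 3 1 0 6 9]
After op 3 (cut(4)): [2 3 1 0 6 9 8 4 7 5]
After op 4 (cut(1)): [3 1 0 6 9 8 4 7 5 2]
After op 5 (reverse): [2 5 7 4 8 9 6 0 1 3]
Position 9: card 3.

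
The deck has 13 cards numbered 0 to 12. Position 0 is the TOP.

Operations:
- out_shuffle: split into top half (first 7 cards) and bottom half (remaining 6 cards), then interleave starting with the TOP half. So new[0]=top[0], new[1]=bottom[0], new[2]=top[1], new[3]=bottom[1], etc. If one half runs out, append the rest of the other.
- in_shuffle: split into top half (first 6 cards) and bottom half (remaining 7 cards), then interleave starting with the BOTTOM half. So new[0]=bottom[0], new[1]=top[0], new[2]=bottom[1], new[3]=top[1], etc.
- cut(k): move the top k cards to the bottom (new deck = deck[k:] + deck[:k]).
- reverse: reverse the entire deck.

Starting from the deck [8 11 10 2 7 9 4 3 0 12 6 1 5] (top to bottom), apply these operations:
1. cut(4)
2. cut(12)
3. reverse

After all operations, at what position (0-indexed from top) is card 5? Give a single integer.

Answer: 3

Derivation:
After op 1 (cut(4)): [7 9 4 3 0 12 6 1 5 8 11 10 2]
After op 2 (cut(12)): [2 7 9 4 3 0 12 6 1 5 8 11 10]
After op 3 (reverse): [10 11 8 5 1 6 12 0 3 4 9 7 2]
Card 5 is at position 3.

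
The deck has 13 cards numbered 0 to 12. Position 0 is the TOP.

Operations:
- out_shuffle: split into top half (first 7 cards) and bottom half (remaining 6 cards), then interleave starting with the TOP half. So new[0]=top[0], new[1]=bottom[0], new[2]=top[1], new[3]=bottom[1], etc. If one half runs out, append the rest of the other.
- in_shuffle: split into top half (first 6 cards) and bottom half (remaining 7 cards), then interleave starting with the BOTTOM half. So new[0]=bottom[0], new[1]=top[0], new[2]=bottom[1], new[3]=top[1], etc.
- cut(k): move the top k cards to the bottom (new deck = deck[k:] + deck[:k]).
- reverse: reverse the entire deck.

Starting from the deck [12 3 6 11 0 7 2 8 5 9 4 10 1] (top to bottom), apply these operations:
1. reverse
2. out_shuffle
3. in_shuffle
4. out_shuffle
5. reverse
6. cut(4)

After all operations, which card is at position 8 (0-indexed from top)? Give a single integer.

After op 1 (reverse): [1 10 4 9 5 8 2 7 0 11 6 3 12]
After op 2 (out_shuffle): [1 7 10 0 4 11 9 6 5 3 8 12 2]
After op 3 (in_shuffle): [9 1 6 7 5 10 3 0 8 4 12 11 2]
After op 4 (out_shuffle): [9 0 1 8 6 4 7 12 5 11 10 2 3]
After op 5 (reverse): [3 2 10 11 5 12 7 4 6 8 1 0 9]
After op 6 (cut(4)): [5 12 7 4 6 8 1 0 9 3 2 10 11]
Position 8: card 9.

Answer: 9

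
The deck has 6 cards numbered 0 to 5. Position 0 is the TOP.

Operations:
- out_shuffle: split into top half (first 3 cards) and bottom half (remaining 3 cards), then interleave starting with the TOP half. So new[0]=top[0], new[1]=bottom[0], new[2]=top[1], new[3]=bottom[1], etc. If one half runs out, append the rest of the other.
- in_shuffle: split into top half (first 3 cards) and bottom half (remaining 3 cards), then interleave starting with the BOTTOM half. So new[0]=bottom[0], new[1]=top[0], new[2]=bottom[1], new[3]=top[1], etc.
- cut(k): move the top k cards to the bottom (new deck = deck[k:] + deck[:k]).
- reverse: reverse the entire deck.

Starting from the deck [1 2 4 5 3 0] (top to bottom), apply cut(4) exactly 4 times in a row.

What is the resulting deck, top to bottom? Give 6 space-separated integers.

Answer: 3 0 1 2 4 5

Derivation:
After op 1 (cut(4)): [3 0 1 2 4 5]
After op 2 (cut(4)): [4 5 3 0 1 2]
After op 3 (cut(4)): [1 2 4 5 3 0]
After op 4 (cut(4)): [3 0 1 2 4 5]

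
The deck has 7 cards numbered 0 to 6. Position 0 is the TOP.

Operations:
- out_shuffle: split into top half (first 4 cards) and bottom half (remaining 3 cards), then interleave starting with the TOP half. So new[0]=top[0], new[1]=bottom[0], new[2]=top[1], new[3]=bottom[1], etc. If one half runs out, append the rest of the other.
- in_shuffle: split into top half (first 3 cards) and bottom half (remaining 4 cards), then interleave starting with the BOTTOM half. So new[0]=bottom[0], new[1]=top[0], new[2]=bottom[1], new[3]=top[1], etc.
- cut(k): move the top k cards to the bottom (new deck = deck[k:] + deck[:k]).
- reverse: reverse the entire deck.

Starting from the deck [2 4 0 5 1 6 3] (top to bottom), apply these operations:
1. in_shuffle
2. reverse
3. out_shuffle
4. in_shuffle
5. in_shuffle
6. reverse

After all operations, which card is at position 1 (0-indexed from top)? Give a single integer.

Answer: 6

Derivation:
After op 1 (in_shuffle): [5 2 1 4 6 0 3]
After op 2 (reverse): [3 0 6 4 1 2 5]
After op 3 (out_shuffle): [3 1 0 2 6 5 4]
After op 4 (in_shuffle): [2 3 6 1 5 0 4]
After op 5 (in_shuffle): [1 2 5 3 0 6 4]
After op 6 (reverse): [4 6 0 3 5 2 1]
Position 1: card 6.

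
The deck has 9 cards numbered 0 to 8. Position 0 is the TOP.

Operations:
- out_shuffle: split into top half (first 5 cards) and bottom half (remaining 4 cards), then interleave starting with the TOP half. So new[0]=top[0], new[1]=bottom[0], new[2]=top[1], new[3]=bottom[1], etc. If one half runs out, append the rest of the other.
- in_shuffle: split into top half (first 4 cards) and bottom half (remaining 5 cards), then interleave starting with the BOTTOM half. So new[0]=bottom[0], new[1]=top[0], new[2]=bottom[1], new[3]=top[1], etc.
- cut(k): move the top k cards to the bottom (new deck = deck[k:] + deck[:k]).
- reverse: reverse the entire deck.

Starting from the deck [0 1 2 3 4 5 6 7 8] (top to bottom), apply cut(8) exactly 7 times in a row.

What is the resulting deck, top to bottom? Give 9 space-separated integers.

After op 1 (cut(8)): [8 0 1 2 3 4 5 6 7]
After op 2 (cut(8)): [7 8 0 1 2 3 4 5 6]
After op 3 (cut(8)): [6 7 8 0 1 2 3 4 5]
After op 4 (cut(8)): [5 6 7 8 0 1 2 3 4]
After op 5 (cut(8)): [4 5 6 7 8 0 1 2 3]
After op 6 (cut(8)): [3 4 5 6 7 8 0 1 2]
After op 7 (cut(8)): [2 3 4 5 6 7 8 0 1]

Answer: 2 3 4 5 6 7 8 0 1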